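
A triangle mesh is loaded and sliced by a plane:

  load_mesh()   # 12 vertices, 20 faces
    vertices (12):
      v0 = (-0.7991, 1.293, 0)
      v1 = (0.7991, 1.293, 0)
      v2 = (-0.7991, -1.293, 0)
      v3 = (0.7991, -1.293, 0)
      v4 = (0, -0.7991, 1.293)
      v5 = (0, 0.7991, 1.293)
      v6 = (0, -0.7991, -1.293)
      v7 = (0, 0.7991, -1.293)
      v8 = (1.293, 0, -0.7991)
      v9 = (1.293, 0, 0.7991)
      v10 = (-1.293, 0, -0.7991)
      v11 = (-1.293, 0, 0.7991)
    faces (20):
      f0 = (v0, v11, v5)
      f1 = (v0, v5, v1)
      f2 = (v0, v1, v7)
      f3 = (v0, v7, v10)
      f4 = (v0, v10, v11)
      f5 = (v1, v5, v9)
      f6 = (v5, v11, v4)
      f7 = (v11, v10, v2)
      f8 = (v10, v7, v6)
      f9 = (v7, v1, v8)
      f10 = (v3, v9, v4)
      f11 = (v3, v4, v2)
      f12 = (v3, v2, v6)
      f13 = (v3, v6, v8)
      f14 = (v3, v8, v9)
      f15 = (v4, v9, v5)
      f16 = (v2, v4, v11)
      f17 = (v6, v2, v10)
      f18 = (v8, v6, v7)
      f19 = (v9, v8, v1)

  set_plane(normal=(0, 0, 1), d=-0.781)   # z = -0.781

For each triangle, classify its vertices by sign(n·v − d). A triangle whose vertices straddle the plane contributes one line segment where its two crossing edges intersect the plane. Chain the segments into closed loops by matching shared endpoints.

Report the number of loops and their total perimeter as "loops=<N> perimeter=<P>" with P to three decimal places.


Straddling triangles (10 of 20):
  (v0,v1,v7) [++-] → (0.316426, 0.994674, -0.781)–(-0.316426, 0.994674, -0.781)  len=0.6329
  (v0,v7,v10) [+--] → (-0.316426, 0.994674, -0.781)–(-1.28181, 0.0292871, -0.781)  len=1.3653
  (v0,v10,v11) [+-+] → (-1.28181, 0.0292871, -0.781)–(-1.293, 0, -0.781)  len=0.0314
  (v11,v10,v2) [+-+] → (-1.293, 0, -0.781)–(-1.28181, -0.0292871, -0.781)  len=0.0314
  (v7,v1,v8) [-+-] → (0.316426, 0.994674, -0.781)–(1.28181, 0.0292871, -0.781)  len=1.3653
  (v3,v2,v6) [++-] → (-0.316426, -0.994674, -0.781)–(0.316426, -0.994674, -0.781)  len=0.6329
  (v3,v6,v8) [+--] → (0.316426, -0.994674, -0.781)–(1.28181, -0.0292871, -0.781)  len=1.3653
  (v3,v8,v9) [+-+] → (1.28181, -0.0292871, -0.781)–(1.293, 0, -0.781)  len=0.0314
  (v6,v2,v10) [-+-] → (-0.316426, -0.994674, -0.781)–(-1.28181, -0.0292871, -0.781)  len=1.3653
  (v9,v8,v1) [+-+] → (1.293, 0, -0.781)–(1.28181, 0.0292871, -0.781)  len=0.0314

Chained into 1 loop(s):
  loop 1: 10 segments, perimeter = 6.8522
Total perimeter = 6.852

loops=1 perimeter=6.852


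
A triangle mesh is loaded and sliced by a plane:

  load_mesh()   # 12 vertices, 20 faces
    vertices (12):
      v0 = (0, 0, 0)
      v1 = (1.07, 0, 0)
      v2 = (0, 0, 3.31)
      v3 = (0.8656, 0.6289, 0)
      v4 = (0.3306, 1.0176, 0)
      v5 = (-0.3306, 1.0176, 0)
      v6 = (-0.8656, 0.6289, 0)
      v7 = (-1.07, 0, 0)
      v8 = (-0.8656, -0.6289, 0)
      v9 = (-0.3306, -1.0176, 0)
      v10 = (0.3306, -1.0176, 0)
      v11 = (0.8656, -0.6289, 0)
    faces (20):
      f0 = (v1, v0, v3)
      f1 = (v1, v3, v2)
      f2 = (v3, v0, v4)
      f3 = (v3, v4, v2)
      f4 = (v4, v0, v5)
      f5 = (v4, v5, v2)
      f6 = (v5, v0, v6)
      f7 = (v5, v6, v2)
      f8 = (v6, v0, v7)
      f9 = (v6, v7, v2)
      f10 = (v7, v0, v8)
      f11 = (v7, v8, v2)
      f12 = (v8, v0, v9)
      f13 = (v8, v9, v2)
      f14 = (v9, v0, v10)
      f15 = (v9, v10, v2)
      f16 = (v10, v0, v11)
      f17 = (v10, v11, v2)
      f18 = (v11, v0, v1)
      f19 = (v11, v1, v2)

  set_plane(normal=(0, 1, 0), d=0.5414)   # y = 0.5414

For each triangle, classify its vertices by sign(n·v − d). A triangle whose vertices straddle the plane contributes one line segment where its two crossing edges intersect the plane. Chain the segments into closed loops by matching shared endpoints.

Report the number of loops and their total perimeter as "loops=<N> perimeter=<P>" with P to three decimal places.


Straddling triangles (10 of 20):
  (v1,v0,v3) [--+] → (0.745167, 0.5414, 0)–(0.894039, 0.5414, 0)  len=0.1489
  (v1,v3,v2) [-+-] → (0.894039, 0.5414, 0)–(0.745167, 0.5414, 0.460526)  len=0.4840
  (v3,v0,v4) [+-+] → (0.745167, 0.5414, 0)–(0.175891, 0.5414, 0)  len=0.5693
  (v3,v4,v2) [++-] → (0.175891, 0.5414, 1.54896)–(0.745167, 0.5414, 0.460526)  len=1.2283
  (v4,v0,v5) [+-+] → (0.175891, 0.5414, 0)–(-0.175891, 0.5414, 0)  len=0.3518
  (v4,v5,v2) [++-] → (-0.175891, 0.5414, 1.54896)–(0.175891, 0.5414, 1.54896)  len=0.3518
  (v5,v0,v6) [+-+] → (-0.175891, 0.5414, 0)–(-0.745167, 0.5414, 0)  len=0.5693
  (v5,v6,v2) [++-] → (-0.745167, 0.5414, 0.460526)–(-0.175891, 0.5414, 1.54896)  len=1.2283
  (v6,v0,v7) [+--] → (-0.745167, 0.5414, 0)–(-0.894039, 0.5414, 0)  len=0.1489
  (v6,v7,v2) [+--] → (-0.894039, 0.5414, 0)–(-0.745167, 0.5414, 0.460526)  len=0.4840

Chained into 1 loop(s):
  loop 1: 10 segments, perimeter = 5.5645
Total perimeter = 5.564

loops=1 perimeter=5.564


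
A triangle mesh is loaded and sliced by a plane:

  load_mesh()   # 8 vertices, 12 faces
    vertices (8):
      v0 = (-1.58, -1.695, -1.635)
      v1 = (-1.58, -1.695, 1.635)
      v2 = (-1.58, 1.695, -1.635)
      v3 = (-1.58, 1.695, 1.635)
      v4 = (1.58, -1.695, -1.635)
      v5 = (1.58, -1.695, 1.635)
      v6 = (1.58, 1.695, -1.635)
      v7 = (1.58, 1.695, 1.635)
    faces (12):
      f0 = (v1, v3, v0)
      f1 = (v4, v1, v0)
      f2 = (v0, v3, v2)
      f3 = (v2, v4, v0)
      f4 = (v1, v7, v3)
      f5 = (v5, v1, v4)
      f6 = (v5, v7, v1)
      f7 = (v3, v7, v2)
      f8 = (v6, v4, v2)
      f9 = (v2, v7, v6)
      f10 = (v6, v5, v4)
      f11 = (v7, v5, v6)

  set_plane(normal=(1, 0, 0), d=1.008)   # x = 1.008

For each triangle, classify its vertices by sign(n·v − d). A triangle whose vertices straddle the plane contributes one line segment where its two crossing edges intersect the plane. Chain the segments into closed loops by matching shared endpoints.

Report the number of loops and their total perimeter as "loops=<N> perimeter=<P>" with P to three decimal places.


loops=1 perimeter=13.320

Straddling triangles (8 of 12):
  (v4,v1,v0) [+--] → (1.008, -1.695, -1.04309)–(1.008, -1.695, -1.635)  len=0.5919
  (v2,v4,v0) [-+-] → (1.008, -1.08137, -1.635)–(1.008, -1.695, -1.635)  len=0.6136
  (v1,v7,v3) [-+-] → (1.008, 1.08137, 1.635)–(1.008, 1.695, 1.635)  len=0.6136
  (v5,v1,v4) [+-+] → (1.008, -1.695, 1.635)–(1.008, -1.695, -1.04309)  len=2.6781
  (v5,v7,v1) [++-] → (1.008, 1.08137, 1.635)–(1.008, -1.695, 1.635)  len=2.7764
  (v3,v7,v2) [-+-] → (1.008, 1.695, 1.635)–(1.008, 1.695, 1.04309)  len=0.5919
  (v6,v4,v2) [++-] → (1.008, -1.08137, -1.635)–(1.008, 1.695, -1.635)  len=2.7764
  (v2,v7,v6) [-++] → (1.008, 1.695, 1.04309)–(1.008, 1.695, -1.635)  len=2.6781

Chained into 1 loop(s):
  loop 1: 8 segments, perimeter = 13.3200
Total perimeter = 13.320


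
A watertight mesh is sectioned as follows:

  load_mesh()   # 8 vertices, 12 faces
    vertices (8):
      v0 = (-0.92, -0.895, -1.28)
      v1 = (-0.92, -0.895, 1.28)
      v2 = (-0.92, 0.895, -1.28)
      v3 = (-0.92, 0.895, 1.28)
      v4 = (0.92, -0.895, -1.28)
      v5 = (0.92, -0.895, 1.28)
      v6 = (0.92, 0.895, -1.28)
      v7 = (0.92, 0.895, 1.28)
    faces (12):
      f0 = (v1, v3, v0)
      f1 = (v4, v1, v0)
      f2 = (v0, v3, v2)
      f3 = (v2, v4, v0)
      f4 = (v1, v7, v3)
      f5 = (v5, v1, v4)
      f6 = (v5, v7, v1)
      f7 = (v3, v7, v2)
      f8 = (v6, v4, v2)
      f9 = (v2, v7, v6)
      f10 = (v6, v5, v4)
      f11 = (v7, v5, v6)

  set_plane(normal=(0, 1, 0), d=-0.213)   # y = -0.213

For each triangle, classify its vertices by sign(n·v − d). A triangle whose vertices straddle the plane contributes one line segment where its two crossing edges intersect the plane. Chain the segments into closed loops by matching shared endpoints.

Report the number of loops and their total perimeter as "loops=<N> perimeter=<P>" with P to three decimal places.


Straddling triangles (8 of 12):
  (v1,v3,v0) [-+-] → (-0.92, -0.213, 1.28)–(-0.92, -0.213, -0.304626)  len=1.5846
  (v0,v3,v2) [-++] → (-0.92, -0.213, -0.304626)–(-0.92, -0.213, -1.28)  len=0.9754
  (v2,v4,v0) [+--] → (0.21895, -0.213, -1.28)–(-0.92, -0.213, -1.28)  len=1.1389
  (v1,v7,v3) [-++] → (-0.21895, -0.213, 1.28)–(-0.92, -0.213, 1.28)  len=0.7011
  (v5,v7,v1) [-+-] → (0.92, -0.213, 1.28)–(-0.21895, -0.213, 1.28)  len=1.1389
  (v6,v4,v2) [+-+] → (0.92, -0.213, -1.28)–(0.21895, -0.213, -1.28)  len=0.7011
  (v6,v5,v4) [+--] → (0.92, -0.213, 0.304626)–(0.92, -0.213, -1.28)  len=1.5846
  (v7,v5,v6) [+-+] → (0.92, -0.213, 1.28)–(0.92, -0.213, 0.304626)  len=0.9754

Chained into 1 loop(s):
  loop 1: 8 segments, perimeter = 8.8000
Total perimeter = 8.800

loops=1 perimeter=8.800


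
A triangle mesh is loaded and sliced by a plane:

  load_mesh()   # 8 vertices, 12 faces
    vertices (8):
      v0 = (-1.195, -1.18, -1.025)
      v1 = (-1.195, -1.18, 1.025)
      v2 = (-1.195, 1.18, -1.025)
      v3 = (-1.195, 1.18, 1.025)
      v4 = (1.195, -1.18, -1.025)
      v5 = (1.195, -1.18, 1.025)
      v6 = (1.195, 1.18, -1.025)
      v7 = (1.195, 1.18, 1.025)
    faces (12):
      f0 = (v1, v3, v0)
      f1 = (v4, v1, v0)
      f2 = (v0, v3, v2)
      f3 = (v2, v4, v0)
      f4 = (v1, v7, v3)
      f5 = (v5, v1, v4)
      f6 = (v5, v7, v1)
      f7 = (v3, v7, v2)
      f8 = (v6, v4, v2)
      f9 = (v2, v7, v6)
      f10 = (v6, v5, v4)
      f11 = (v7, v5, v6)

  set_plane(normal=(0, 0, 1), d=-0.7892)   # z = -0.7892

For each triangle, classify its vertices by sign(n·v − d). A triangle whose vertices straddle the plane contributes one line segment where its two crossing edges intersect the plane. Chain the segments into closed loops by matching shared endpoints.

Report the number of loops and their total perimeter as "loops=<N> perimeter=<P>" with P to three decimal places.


loops=1 perimeter=9.500

Straddling triangles (8 of 12):
  (v1,v3,v0) [++-] → (-1.195, -0.908542, -0.7892)–(-1.195, -1.18, -0.7892)  len=0.2715
  (v4,v1,v0) [-+-] → (0.920092, -1.18, -0.7892)–(-1.195, -1.18, -0.7892)  len=2.1151
  (v0,v3,v2) [-+-] → (-1.195, -0.908542, -0.7892)–(-1.195, 1.18, -0.7892)  len=2.0885
  (v5,v1,v4) [++-] → (0.920092, -1.18, -0.7892)–(1.195, -1.18, -0.7892)  len=0.2749
  (v3,v7,v2) [++-] → (-0.920092, 1.18, -0.7892)–(-1.195, 1.18, -0.7892)  len=0.2749
  (v2,v7,v6) [-+-] → (-0.920092, 1.18, -0.7892)–(1.195, 1.18, -0.7892)  len=2.1151
  (v6,v5,v4) [-+-] → (1.195, 0.908542, -0.7892)–(1.195, -1.18, -0.7892)  len=2.0885
  (v7,v5,v6) [++-] → (1.195, 0.908542, -0.7892)–(1.195, 1.18, -0.7892)  len=0.2715

Chained into 1 loop(s):
  loop 1: 8 segments, perimeter = 9.5000
Total perimeter = 9.500


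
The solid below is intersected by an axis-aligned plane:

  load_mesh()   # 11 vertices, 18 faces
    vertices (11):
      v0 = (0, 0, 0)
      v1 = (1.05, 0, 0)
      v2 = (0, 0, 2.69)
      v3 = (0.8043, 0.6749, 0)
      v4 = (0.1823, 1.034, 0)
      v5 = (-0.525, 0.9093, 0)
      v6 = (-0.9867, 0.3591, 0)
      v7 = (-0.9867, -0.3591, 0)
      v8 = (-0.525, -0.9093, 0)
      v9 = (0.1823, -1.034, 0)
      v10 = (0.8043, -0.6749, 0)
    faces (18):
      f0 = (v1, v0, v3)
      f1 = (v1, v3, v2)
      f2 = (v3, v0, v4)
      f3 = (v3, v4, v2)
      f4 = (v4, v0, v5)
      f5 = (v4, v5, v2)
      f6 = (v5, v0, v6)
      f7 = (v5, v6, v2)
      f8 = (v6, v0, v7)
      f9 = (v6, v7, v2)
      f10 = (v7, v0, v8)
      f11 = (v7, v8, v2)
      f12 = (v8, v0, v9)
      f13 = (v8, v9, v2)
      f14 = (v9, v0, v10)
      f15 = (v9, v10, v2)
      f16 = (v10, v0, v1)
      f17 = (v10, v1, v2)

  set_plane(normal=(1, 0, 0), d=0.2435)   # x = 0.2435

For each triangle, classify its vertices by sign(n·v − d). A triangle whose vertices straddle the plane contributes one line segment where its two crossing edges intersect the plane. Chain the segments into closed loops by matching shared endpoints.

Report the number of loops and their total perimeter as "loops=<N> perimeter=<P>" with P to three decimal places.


loops=1 perimeter=6.630

Straddling triangles (8 of 18):
  (v1,v0,v3) [+-+] → (0.2435, 0, 0)–(0.2435, 0.204324, 0)  len=0.2043
  (v1,v3,v2) [++-] → (0.2435, 0.204324, 1.87561)–(0.2435, 0, 2.06618)  len=0.2794
  (v3,v0,v4) [+--] → (0.2435, 0.204324, 0)–(0.2435, 0.998667, 0)  len=0.7943
  (v3,v4,v2) [+--] → (0.2435, 0.998667, 0)–(0.2435, 0.204324, 1.87561)  len=2.0369
  (v9,v0,v10) [--+] → (0.2435, -0.204324, 0)–(0.2435, -0.998667, 0)  len=0.7943
  (v9,v10,v2) [-+-] → (0.2435, -0.998667, 0)–(0.2435, -0.204324, 1.87561)  len=2.0369
  (v10,v0,v1) [+-+] → (0.2435, -0.204324, 0)–(0.2435, 0, 0)  len=0.2043
  (v10,v1,v2) [++-] → (0.2435, 0, 2.06618)–(0.2435, -0.204324, 1.87561)  len=0.2794

Chained into 1 loop(s):
  loop 1: 8 segments, perimeter = 6.6299
Total perimeter = 6.630


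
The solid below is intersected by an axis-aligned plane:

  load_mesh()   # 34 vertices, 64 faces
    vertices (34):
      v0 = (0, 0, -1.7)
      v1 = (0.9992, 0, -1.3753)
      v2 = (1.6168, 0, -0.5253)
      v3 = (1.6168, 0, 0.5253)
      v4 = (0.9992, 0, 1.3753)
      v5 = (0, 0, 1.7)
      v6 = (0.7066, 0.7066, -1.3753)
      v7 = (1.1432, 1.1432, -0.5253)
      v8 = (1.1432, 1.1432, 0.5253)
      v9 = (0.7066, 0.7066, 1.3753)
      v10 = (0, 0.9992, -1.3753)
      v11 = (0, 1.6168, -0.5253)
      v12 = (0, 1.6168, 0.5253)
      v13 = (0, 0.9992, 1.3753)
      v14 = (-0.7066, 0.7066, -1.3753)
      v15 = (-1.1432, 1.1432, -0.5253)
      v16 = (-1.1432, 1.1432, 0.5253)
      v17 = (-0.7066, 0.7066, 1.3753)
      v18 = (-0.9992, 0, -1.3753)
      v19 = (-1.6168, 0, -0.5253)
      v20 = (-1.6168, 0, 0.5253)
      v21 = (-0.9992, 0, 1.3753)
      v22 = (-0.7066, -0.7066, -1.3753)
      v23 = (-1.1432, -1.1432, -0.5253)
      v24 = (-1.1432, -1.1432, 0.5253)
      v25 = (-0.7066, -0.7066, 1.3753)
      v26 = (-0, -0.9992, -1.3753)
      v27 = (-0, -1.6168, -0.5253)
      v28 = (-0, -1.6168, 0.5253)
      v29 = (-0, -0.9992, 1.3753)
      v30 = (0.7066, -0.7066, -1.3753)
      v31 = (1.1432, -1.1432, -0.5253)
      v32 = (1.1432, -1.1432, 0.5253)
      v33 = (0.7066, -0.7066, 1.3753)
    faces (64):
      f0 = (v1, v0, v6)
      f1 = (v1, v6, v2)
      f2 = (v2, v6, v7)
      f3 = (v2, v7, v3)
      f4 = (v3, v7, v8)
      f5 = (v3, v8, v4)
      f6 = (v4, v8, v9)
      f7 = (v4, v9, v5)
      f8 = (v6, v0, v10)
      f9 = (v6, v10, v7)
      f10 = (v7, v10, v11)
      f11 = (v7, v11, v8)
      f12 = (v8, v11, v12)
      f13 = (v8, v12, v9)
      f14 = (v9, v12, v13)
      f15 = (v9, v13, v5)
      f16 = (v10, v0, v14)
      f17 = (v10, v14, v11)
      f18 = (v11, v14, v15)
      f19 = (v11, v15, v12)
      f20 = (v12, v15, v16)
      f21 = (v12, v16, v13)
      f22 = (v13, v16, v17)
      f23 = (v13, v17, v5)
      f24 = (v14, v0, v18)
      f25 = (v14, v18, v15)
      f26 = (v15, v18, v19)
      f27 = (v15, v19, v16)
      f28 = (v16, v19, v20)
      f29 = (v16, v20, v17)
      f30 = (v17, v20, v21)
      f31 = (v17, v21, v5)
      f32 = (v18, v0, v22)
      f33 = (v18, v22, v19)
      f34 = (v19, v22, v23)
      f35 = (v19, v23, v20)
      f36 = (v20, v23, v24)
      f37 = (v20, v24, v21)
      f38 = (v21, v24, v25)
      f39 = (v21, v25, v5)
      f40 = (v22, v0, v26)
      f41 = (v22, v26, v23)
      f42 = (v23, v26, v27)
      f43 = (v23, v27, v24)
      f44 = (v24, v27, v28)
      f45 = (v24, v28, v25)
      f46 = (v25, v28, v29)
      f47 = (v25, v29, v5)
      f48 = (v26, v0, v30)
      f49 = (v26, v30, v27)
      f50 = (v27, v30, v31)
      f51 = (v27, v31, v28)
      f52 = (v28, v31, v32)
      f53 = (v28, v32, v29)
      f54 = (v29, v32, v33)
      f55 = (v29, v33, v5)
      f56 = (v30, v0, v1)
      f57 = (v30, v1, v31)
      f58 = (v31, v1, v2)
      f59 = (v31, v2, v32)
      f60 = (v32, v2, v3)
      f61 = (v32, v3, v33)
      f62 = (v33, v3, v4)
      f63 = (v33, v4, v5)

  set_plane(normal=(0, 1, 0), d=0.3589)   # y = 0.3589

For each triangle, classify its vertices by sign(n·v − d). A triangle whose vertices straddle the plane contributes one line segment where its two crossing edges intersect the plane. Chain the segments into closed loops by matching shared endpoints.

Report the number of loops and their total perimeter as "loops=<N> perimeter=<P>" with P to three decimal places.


Straddling triangles (20 of 64):
  (v1,v0,v6) [--+] → (0.3589, 0.3589, -1.53508)–(0.850581, 0.3589, -1.3753)  len=0.5170
  (v1,v6,v2) [-+-] → (0.850581, 0.3589, -1.3753)–(1.15449, 0.3589, -0.957036)  len=0.5170
  (v2,v6,v7) [-++] → (1.15449, 0.3589, -0.957036)–(1.46812, 0.3589, -0.5253)  len=0.5336
  (v2,v7,v3) [-+-] → (1.46812, 0.3589, -0.5253)–(1.46812, 0.3589, 0.195471)  len=0.7208
  (v3,v7,v8) [-++] → (1.46812, 0.3589, 0.195471)–(1.46812, 0.3589, 0.5253)  len=0.3298
  (v3,v8,v4) [-+-] → (1.46812, 0.3589, 0.5253)–(1.04441, 0.3589, 1.10845)  len=0.7208
  (v4,v8,v9) [-++] → (1.04441, 0.3589, 1.10845)–(0.850581, 0.3589, 1.3753)  len=0.3298
  (v4,v9,v5) [-+-] → (0.850581, 0.3589, 1.3753)–(0.3589, 0.3589, 1.53508)  len=0.5170
  (v6,v0,v10) [+-+] → (0.3589, 0.3589, -1.53508)–(0, 0.3589, -1.58337)  len=0.3621
  (v9,v13,v5) [++-] → (0, 0.3589, 1.58337)–(0.3589, 0.3589, 1.53508)  len=0.3621
  (v10,v0,v14) [+-+] → (0, 0.3589, -1.58337)–(-0.3589, 0.3589, -1.53508)  len=0.3621
  (v13,v17,v5) [++-] → (-0.3589, 0.3589, 1.53508)–(0, 0.3589, 1.58337)  len=0.3621
  (v14,v0,v18) [+--] → (-0.3589, 0.3589, -1.53508)–(-0.850581, 0.3589, -1.3753)  len=0.5170
  (v14,v18,v15) [+-+] → (-0.850581, 0.3589, -1.3753)–(-1.04441, 0.3589, -1.10845)  len=0.3298
  (v15,v18,v19) [+--] → (-1.04441, 0.3589, -1.10845)–(-1.46812, 0.3589, -0.5253)  len=0.7208
  (v15,v19,v16) [+-+] → (-1.46812, 0.3589, -0.5253)–(-1.46812, 0.3589, -0.195471)  len=0.3298
  (v16,v19,v20) [+--] → (-1.46812, 0.3589, -0.195471)–(-1.46812, 0.3589, 0.5253)  len=0.7208
  (v16,v20,v17) [+-+] → (-1.46812, 0.3589, 0.5253)–(-1.15449, 0.3589, 0.957036)  len=0.5336
  (v17,v20,v21) [+--] → (-1.15449, 0.3589, 0.957036)–(-0.850581, 0.3589, 1.3753)  len=0.5170
  (v17,v21,v5) [+--] → (-0.850581, 0.3589, 1.3753)–(-0.3589, 0.3589, 1.53508)  len=0.5170

Chained into 1 loop(s):
  loop 1: 20 segments, perimeter = 9.8203
Total perimeter = 9.820

loops=1 perimeter=9.820


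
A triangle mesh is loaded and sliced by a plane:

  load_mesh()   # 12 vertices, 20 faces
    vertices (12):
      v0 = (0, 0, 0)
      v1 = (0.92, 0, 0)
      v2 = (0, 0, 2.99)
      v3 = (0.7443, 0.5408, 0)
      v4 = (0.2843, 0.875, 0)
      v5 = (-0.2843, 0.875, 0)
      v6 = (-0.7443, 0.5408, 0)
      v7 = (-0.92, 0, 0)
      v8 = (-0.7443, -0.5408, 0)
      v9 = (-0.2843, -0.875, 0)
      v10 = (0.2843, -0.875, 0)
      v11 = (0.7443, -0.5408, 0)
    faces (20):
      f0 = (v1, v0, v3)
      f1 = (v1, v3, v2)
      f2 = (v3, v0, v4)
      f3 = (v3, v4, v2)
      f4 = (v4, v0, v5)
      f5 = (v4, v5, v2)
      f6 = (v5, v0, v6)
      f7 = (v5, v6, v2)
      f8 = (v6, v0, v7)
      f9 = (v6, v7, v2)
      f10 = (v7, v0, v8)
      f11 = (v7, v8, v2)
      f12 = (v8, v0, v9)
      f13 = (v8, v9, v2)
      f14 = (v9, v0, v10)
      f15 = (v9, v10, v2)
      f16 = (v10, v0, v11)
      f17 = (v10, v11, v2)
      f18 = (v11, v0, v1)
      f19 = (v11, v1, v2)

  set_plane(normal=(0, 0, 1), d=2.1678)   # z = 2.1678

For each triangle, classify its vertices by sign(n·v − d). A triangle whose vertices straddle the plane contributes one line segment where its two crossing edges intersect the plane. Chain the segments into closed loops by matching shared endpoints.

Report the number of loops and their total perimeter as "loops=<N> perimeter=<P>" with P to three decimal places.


Straddling triangles (10 of 20):
  (v1,v3,v2) [--+] → (0.20467, 0.148711, 2.1678)–(0.252985, 0, 2.1678)  len=0.1564
  (v3,v4,v2) [--+] → (0.0781777, 0.24061, 2.1678)–(0.20467, 0.148711, 2.1678)  len=0.1564
  (v4,v5,v2) [--+] → (-0.0781777, 0.24061, 2.1678)–(0.0781777, 0.24061, 2.1678)  len=0.1564
  (v5,v6,v2) [--+] → (-0.20467, 0.148711, 2.1678)–(-0.0781777, 0.24061, 2.1678)  len=0.1564
  (v6,v7,v2) [--+] → (-0.252985, 0, 2.1678)–(-0.20467, 0.148711, 2.1678)  len=0.1564
  (v7,v8,v2) [--+] → (-0.20467, -0.148711, 2.1678)–(-0.252985, 0, 2.1678)  len=0.1564
  (v8,v9,v2) [--+] → (-0.0781777, -0.24061, 2.1678)–(-0.20467, -0.148711, 2.1678)  len=0.1564
  (v9,v10,v2) [--+] → (0.0781777, -0.24061, 2.1678)–(-0.0781777, -0.24061, 2.1678)  len=0.1564
  (v10,v11,v2) [--+] → (0.20467, -0.148711, 2.1678)–(0.0781777, -0.24061, 2.1678)  len=0.1564
  (v11,v1,v2) [--+] → (0.252985, 0, 2.1678)–(0.20467, -0.148711, 2.1678)  len=0.1564

Chained into 1 loop(s):
  loop 1: 10 segments, perimeter = 1.5636
Total perimeter = 1.564

loops=1 perimeter=1.564


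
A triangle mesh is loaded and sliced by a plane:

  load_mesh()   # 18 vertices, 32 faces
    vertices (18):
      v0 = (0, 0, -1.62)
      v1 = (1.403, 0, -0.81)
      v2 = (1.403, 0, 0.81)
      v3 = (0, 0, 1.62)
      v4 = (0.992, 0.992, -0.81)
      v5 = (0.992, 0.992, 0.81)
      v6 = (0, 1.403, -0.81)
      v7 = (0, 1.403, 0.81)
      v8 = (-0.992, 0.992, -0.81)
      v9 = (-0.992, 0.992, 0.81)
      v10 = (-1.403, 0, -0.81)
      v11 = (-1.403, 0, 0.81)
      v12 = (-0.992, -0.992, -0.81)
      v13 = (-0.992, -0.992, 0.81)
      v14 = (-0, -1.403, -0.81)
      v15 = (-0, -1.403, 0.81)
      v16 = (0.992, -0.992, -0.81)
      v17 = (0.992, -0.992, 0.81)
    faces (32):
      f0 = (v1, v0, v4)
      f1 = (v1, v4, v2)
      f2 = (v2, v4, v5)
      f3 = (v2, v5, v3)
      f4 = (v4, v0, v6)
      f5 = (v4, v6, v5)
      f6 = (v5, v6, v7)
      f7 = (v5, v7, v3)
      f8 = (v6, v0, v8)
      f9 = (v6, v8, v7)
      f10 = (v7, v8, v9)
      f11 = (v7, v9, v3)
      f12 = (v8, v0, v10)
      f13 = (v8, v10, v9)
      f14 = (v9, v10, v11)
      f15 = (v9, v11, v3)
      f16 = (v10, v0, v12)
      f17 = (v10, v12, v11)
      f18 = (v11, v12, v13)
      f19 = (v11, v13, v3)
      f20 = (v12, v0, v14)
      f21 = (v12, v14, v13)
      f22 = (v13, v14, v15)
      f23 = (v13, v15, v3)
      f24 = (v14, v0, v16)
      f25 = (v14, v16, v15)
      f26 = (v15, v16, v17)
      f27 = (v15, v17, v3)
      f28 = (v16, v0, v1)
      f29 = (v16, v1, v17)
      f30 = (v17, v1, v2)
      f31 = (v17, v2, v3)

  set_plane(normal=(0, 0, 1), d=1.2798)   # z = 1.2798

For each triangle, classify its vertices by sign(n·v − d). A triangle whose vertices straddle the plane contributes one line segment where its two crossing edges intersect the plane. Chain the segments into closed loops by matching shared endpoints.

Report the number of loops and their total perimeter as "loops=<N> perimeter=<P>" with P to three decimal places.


Straddling triangles (8 of 32):
  (v2,v5,v3) [--+] → (0.41664, 0.41664, 1.2798)–(0.58926, 0, 1.2798)  len=0.4510
  (v5,v7,v3) [--+] → (0, 0.58926, 1.2798)–(0.41664, 0.41664, 1.2798)  len=0.4510
  (v7,v9,v3) [--+] → (-0.41664, 0.41664, 1.2798)–(0, 0.58926, 1.2798)  len=0.4510
  (v9,v11,v3) [--+] → (-0.58926, 0, 1.2798)–(-0.41664, 0.41664, 1.2798)  len=0.4510
  (v11,v13,v3) [--+] → (-0.41664, -0.41664, 1.2798)–(-0.58926, 0, 1.2798)  len=0.4510
  (v13,v15,v3) [--+] → (0, -0.58926, 1.2798)–(-0.41664, -0.41664, 1.2798)  len=0.4510
  (v15,v17,v3) [--+] → (0.41664, -0.41664, 1.2798)–(0, -0.58926, 1.2798)  len=0.4510
  (v17,v2,v3) [--+] → (0.58926, 0, 1.2798)–(0.41664, -0.41664, 1.2798)  len=0.4510

Chained into 1 loop(s):
  loop 1: 8 segments, perimeter = 3.6079
Total perimeter = 3.608

loops=1 perimeter=3.608


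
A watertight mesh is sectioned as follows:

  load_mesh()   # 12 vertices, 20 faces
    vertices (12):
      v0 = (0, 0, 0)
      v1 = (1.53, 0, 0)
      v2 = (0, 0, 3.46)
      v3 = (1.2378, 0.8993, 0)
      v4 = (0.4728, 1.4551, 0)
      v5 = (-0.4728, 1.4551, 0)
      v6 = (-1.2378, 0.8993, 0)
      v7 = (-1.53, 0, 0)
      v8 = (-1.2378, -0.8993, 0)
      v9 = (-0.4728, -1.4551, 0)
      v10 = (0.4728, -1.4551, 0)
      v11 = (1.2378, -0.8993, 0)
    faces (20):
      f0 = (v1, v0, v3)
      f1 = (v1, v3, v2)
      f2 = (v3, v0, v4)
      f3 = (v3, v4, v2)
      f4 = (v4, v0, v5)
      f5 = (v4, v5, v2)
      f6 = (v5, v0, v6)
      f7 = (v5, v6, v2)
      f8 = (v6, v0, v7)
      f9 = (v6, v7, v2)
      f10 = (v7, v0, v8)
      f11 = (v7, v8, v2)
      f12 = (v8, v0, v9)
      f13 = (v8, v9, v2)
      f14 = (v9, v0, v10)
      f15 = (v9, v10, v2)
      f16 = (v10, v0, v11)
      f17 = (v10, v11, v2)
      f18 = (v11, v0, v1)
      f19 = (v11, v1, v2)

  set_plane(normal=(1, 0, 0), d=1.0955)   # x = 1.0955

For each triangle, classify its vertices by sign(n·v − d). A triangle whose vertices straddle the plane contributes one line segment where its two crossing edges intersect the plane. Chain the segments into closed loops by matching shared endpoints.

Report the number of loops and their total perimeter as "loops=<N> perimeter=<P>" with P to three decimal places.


loops=1 perimeter=4.877

Straddling triangles (8 of 20):
  (v1,v0,v3) [+-+] → (1.0955, 0, 0)–(1.0955, 0.795915, 0)  len=0.7959
  (v1,v3,v2) [++-] → (1.0955, 0.795915, 0.397769)–(1.0955, 0, 0.982595)  len=0.9877
  (v3,v0,v4) [+--] → (1.0955, 0.795915, 0)–(1.0955, 1.00269, 0)  len=0.2068
  (v3,v4,v2) [+--] → (1.0955, 1.00269, 0)–(1.0955, 0.795915, 0.397769)  len=0.4483
  (v10,v0,v11) [--+] → (1.0955, -0.795915, 0)–(1.0955, -1.00269, 0)  len=0.2068
  (v10,v11,v2) [-+-] → (1.0955, -1.00269, 0)–(1.0955, -0.795915, 0.397769)  len=0.4483
  (v11,v0,v1) [+-+] → (1.0955, -0.795915, 0)–(1.0955, 0, 0)  len=0.7959
  (v11,v1,v2) [++-] → (1.0955, 0, 0.982595)–(1.0955, -0.795915, 0.397769)  len=0.9877

Chained into 1 loop(s):
  loop 1: 8 segments, perimeter = 4.8773
Total perimeter = 4.877


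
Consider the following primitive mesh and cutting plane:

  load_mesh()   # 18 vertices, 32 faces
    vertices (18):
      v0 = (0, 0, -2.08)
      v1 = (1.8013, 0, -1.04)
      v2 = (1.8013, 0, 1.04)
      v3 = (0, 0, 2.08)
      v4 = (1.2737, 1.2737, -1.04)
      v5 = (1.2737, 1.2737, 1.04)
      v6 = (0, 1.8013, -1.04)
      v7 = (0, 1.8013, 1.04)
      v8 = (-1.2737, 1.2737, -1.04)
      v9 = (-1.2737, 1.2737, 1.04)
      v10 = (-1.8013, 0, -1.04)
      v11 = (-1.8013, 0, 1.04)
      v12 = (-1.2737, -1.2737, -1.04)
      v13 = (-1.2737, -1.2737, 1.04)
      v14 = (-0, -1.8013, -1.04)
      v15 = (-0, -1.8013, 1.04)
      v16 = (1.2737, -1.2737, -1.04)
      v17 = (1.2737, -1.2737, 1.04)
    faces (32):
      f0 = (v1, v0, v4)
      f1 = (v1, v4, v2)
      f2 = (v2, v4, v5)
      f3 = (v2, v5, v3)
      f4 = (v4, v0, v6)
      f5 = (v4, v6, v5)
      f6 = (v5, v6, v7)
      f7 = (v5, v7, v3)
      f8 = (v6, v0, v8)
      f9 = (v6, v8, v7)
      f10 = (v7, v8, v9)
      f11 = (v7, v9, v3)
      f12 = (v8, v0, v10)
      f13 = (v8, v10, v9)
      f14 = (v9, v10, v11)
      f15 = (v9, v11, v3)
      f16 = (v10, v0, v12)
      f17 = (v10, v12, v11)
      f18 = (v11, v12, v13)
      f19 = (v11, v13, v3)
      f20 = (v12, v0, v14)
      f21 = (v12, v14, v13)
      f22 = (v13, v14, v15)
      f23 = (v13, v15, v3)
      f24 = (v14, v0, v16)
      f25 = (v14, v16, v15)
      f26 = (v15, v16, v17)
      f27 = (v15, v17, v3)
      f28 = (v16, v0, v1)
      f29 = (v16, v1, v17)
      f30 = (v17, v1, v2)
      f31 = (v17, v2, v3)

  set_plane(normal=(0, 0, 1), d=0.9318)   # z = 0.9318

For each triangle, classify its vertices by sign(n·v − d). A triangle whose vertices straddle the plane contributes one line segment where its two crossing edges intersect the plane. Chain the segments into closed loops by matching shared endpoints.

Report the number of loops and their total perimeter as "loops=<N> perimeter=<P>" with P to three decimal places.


loops=1 perimeter=11.029

Straddling triangles (16 of 32):
  (v1,v4,v2) [--+] → (1.77385, 0.0662569, 0.9318)–(1.8013, 0, 0.9318)  len=0.0717
  (v2,v4,v5) [+-+] → (1.77385, 0.0662569, 0.9318)–(1.2737, 1.2737, 0.9318)  len=1.3069
  (v4,v6,v5) [--+] → (1.20744, 1.30115, 0.9318)–(1.2737, 1.2737, 0.9318)  len=0.0717
  (v5,v6,v7) [+-+] → (1.20744, 1.30115, 0.9318)–(0, 1.8013, 0.9318)  len=1.3069
  (v6,v8,v7) [--+] → (-0.0662569, 1.77385, 0.9318)–(0, 1.8013, 0.9318)  len=0.0717
  (v7,v8,v9) [+-+] → (-0.0662569, 1.77385, 0.9318)–(-1.2737, 1.2737, 0.9318)  len=1.3069
  (v8,v10,v9) [--+] → (-1.30115, 1.20744, 0.9318)–(-1.2737, 1.2737, 0.9318)  len=0.0717
  (v9,v10,v11) [+-+] → (-1.30115, 1.20744, 0.9318)–(-1.8013, 0, 0.9318)  len=1.3069
  (v10,v12,v11) [--+] → (-1.77385, -0.0662569, 0.9318)–(-1.8013, 0, 0.9318)  len=0.0717
  (v11,v12,v13) [+-+] → (-1.77385, -0.0662569, 0.9318)–(-1.2737, -1.2737, 0.9318)  len=1.3069
  (v12,v14,v13) [--+] → (-1.20744, -1.30115, 0.9318)–(-1.2737, -1.2737, 0.9318)  len=0.0717
  (v13,v14,v15) [+-+] → (-1.20744, -1.30115, 0.9318)–(0, -1.8013, 0.9318)  len=1.3069
  (v14,v16,v15) [--+] → (0.0662569, -1.77385, 0.9318)–(0, -1.8013, 0.9318)  len=0.0717
  (v15,v16,v17) [+-+] → (0.0662569, -1.77385, 0.9318)–(1.2737, -1.2737, 0.9318)  len=1.3069
  (v16,v1,v17) [--+] → (1.30115, -1.20744, 0.9318)–(1.2737, -1.2737, 0.9318)  len=0.0717
  (v17,v1,v2) [+-+] → (1.30115, -1.20744, 0.9318)–(1.8013, 0, 0.9318)  len=1.3069

Chained into 1 loop(s):
  loop 1: 16 segments, perimeter = 11.0292
Total perimeter = 11.029


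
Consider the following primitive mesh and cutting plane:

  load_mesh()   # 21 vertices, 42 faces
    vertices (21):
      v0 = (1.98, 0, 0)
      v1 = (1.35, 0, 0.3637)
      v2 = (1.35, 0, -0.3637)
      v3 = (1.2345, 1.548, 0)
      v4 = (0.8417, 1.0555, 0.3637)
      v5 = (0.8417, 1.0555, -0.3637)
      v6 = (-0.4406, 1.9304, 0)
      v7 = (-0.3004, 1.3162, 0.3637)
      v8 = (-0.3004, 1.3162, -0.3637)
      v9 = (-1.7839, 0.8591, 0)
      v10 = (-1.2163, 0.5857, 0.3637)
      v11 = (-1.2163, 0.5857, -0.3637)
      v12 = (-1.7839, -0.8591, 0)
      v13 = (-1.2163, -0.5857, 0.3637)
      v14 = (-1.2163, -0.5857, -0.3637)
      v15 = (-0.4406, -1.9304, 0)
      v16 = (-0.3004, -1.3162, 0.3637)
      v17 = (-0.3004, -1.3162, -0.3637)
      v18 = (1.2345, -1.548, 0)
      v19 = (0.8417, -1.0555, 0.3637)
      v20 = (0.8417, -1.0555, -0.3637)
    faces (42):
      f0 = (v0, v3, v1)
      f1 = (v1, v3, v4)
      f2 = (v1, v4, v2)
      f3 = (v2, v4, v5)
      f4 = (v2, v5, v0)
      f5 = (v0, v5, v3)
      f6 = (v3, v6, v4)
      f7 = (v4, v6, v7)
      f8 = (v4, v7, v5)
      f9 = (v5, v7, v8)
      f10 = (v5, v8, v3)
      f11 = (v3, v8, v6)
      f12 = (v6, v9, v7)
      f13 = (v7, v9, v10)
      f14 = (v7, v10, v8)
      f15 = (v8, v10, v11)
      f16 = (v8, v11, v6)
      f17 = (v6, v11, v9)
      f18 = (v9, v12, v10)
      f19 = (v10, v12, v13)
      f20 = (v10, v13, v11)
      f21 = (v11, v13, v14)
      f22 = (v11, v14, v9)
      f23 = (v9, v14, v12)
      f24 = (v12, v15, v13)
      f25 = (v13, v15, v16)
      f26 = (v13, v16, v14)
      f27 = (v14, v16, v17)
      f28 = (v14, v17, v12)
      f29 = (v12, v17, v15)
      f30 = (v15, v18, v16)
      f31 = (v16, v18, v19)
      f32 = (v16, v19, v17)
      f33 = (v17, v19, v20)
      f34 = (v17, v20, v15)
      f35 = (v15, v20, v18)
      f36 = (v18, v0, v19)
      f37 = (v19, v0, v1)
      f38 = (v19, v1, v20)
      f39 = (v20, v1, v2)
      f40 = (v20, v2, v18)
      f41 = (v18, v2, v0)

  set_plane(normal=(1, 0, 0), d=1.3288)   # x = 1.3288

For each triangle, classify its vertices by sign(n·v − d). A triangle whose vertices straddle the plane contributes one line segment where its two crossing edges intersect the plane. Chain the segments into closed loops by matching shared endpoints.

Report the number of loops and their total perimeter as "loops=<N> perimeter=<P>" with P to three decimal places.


Straddling triangles (12 of 42):
  (v0,v3,v1) [+-+] → (1.3288, 1.35219, 0)–(1.3288, 0.284135, 0.296943)  len=1.1086
  (v1,v3,v4) [+--] → (1.3288, 0.284135, 0.296943)–(1.3288, 0.0440224, 0.3637)  len=0.2492
  (v1,v4,v2) [+-+] → (1.3288, 0.0440224, 0.3637)–(1.3288, 0.0440224, -0.333362)  len=0.6971
  (v2,v4,v5) [+--] → (1.3288, 0.0440224, -0.333362)–(1.3288, 0.0440224, -0.3637)  len=0.0303
  (v2,v5,v0) [+-+] → (1.3288, 0.0440224, -0.3637)–(1.3288, 0.603832, -0.208066)  len=0.5810
  (v0,v5,v3) [+--] → (1.3288, 0.603832, -0.208066)–(1.3288, 1.35219, 0)  len=0.7767
  (v18,v0,v19) [-+-] → (1.3288, -1.35219, 0)–(1.3288, -0.603832, 0.208066)  len=0.7767
  (v19,v0,v1) [-++] → (1.3288, -0.603832, 0.208066)–(1.3288, -0.0440224, 0.3637)  len=0.5810
  (v19,v1,v20) [-+-] → (1.3288, -0.0440224, 0.3637)–(1.3288, -0.0440224, 0.333362)  len=0.0303
  (v20,v1,v2) [-++] → (1.3288, -0.0440224, 0.333362)–(1.3288, -0.0440224, -0.3637)  len=0.6971
  (v20,v2,v18) [-+-] → (1.3288, -0.0440224, -0.3637)–(1.3288, -0.284135, -0.296943)  len=0.2492
  (v18,v2,v0) [-++] → (1.3288, -0.284135, -0.296943)–(1.3288, -1.35219, 0)  len=1.1086

Chained into 2 loop(s):
  loop 1: 6 segments, perimeter = 3.4430
  loop 2: 6 segments, perimeter = 3.4430
Total perimeter = 6.886

loops=2 perimeter=6.886


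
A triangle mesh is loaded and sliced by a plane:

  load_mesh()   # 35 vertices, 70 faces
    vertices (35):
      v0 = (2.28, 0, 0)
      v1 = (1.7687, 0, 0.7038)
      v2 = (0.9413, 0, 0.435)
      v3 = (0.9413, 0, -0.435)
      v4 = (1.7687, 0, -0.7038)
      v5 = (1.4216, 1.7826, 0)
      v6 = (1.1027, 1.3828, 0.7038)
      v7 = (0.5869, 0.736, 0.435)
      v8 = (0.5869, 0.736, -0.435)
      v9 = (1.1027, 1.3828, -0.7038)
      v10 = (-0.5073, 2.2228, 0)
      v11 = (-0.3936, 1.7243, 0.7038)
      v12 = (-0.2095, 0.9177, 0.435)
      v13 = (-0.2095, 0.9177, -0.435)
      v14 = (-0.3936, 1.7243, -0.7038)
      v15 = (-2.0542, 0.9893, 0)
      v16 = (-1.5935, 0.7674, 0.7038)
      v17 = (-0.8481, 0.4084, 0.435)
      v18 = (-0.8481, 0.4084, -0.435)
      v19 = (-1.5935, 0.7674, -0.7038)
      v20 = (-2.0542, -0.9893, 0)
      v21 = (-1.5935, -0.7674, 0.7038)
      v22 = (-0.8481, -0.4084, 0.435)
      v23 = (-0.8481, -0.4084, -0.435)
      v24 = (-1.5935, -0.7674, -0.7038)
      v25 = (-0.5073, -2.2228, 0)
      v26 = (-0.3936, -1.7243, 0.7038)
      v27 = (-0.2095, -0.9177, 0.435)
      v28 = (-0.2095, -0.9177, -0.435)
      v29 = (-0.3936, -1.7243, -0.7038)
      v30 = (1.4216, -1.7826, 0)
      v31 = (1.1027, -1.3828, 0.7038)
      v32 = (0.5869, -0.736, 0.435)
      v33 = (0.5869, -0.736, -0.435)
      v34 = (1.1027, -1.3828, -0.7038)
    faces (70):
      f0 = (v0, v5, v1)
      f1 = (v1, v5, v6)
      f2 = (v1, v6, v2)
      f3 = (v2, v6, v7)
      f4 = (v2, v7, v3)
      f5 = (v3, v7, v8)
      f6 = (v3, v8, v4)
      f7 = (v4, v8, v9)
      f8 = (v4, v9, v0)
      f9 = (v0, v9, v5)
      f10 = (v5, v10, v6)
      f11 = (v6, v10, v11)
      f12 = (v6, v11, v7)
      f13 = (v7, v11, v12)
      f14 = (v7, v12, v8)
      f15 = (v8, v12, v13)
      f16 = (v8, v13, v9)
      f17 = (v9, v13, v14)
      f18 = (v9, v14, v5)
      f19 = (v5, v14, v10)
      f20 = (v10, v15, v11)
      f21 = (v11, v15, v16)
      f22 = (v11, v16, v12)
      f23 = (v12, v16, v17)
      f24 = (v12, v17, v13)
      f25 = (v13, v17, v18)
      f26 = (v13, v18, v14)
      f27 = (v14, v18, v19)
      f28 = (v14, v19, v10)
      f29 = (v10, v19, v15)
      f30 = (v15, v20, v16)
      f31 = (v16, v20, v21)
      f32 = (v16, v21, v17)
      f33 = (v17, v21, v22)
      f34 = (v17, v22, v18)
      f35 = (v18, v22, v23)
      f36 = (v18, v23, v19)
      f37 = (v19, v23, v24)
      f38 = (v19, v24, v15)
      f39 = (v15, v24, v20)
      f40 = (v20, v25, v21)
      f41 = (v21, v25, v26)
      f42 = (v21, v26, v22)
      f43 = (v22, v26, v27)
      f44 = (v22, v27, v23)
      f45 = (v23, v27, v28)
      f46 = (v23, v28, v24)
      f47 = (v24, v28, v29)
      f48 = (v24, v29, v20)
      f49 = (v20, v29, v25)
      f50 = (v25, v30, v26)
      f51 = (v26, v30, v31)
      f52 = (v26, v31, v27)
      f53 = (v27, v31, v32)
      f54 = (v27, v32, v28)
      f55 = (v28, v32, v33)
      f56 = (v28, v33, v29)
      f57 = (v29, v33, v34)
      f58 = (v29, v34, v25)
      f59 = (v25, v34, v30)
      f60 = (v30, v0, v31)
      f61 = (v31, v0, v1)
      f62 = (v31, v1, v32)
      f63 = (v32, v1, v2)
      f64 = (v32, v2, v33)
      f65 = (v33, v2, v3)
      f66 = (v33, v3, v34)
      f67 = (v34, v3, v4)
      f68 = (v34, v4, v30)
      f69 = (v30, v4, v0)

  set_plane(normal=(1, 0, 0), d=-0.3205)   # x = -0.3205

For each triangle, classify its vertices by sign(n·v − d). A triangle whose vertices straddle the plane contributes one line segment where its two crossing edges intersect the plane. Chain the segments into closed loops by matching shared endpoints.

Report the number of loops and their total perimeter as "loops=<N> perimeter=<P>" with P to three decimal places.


Straddling triangles (24 of 70):
  (v5,v10,v6) [+-+] → (-0.3205, 2.18017, 0)–(-0.3205, 2.12534, 0.0816583)  len=0.0984
  (v6,v10,v11) [+--] → (-0.3205, 2.12534, 0.0816583)–(-0.3205, 1.70762, 0.7038)  len=0.7494
  (v6,v11,v7) [+-+] → (-0.3205, 1.70762, 0.7038)–(-0.3205, 1.65062, 0.68376)  len=0.0604
  (v7,v11,v12) [+-+] → (-0.3205, 1.65062, 0.68376)–(-0.3205, 1.40403, 0.597068)  len=0.2614
  (v9,v13,v14) [++-] → (-0.3205, 1.40403, -0.597068)–(-0.3205, 1.70762, -0.7038)  len=0.3218
  (v9,v14,v5) [+-+] → (-0.3205, 1.70762, -0.7038)–(-0.3205, 1.72665, -0.675457)  len=0.0341
  (v5,v14,v10) [+--] → (-0.3205, 1.72665, -0.675457)–(-0.3205, 2.18017, 0)  len=0.8136
  (v11,v16,v12) [--+] → (-0.3205, 0.905646, 0.456558)–(-0.3205, 1.40403, 0.597068)  len=0.5178
  (v12,v16,v17) [+--] → (-0.3205, 0.905646, 0.456558)–(-0.3205, 0.829175, 0.435)  len=0.0795
  (v12,v17,v13) [+-+] → (-0.3205, 0.829175, 0.435)–(-0.3205, 0.829175, -0.283779)  len=0.7188
  (v13,v17,v18) [+--] → (-0.3205, 0.829175, -0.283779)–(-0.3205, 0.829175, -0.435)  len=0.1512
  (v13,v18,v14) [+--] → (-0.3205, 0.829175, -0.435)–(-0.3205, 1.40403, -0.597068)  len=0.5973
  (v22,v26,v27) [--+] → (-0.3205, -1.40403, 0.597068)–(-0.3205, -0.829175, 0.435)  len=0.5973
  (v22,v27,v23) [-+-] → (-0.3205, -0.829175, 0.435)–(-0.3205, -0.829175, 0.283779)  len=0.1512
  (v23,v27,v28) [-++] → (-0.3205, -0.829175, 0.283779)–(-0.3205, -0.829175, -0.435)  len=0.7188
  (v23,v28,v24) [-+-] → (-0.3205, -0.829175, -0.435)–(-0.3205, -0.905646, -0.456558)  len=0.0795
  (v24,v28,v29) [-+-] → (-0.3205, -0.905646, -0.456558)–(-0.3205, -1.40403, -0.597068)  len=0.5178
  (v25,v30,v26) [-+-] → (-0.3205, -2.18017, 0)–(-0.3205, -1.72665, 0.675457)  len=0.8136
  (v26,v30,v31) [-++] → (-0.3205, -1.72665, 0.675457)–(-0.3205, -1.70762, 0.7038)  len=0.0341
  (v26,v31,v27) [-++] → (-0.3205, -1.70762, 0.7038)–(-0.3205, -1.40403, 0.597068)  len=0.3218
  (v28,v33,v29) [++-] → (-0.3205, -1.65062, -0.68376)–(-0.3205, -1.40403, -0.597068)  len=0.2614
  (v29,v33,v34) [-++] → (-0.3205, -1.65062, -0.68376)–(-0.3205, -1.70762, -0.7038)  len=0.0604
  (v29,v34,v25) [-+-] → (-0.3205, -1.70762, -0.7038)–(-0.3205, -2.12534, -0.0816583)  len=0.7494
  (v25,v34,v30) [-++] → (-0.3205, -2.12534, -0.0816583)–(-0.3205, -2.18017, 0)  len=0.0984

Chained into 2 loop(s):
  loop 1: 12 segments, perimeter = 4.4036
  loop 2: 12 segments, perimeter = 4.4036
Total perimeter = 8.807

loops=2 perimeter=8.807


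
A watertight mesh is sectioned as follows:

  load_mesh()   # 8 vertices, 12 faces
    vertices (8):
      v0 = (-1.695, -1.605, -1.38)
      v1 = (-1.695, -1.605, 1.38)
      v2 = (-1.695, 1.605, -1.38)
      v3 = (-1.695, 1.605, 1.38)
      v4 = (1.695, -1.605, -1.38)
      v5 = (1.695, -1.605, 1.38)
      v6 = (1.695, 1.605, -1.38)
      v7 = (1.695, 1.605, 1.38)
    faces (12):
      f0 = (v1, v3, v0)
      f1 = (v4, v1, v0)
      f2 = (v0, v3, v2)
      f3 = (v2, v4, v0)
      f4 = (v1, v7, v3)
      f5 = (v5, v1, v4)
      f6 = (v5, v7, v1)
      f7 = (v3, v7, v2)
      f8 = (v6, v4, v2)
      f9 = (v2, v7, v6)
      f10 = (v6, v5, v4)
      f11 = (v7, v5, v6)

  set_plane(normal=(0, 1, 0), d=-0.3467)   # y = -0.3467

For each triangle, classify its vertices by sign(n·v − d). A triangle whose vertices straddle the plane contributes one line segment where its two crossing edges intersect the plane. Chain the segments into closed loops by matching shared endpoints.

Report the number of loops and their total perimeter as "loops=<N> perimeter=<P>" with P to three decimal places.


Straddling triangles (8 of 12):
  (v1,v3,v0) [-+-] → (-1.695, -0.3467, 1.38)–(-1.695, -0.3467, -0.298097)  len=1.6781
  (v0,v3,v2) [-++] → (-1.695, -0.3467, -0.298097)–(-1.695, -0.3467, -1.38)  len=1.0819
  (v2,v4,v0) [+--] → (0.366141, -0.3467, -1.38)–(-1.695, -0.3467, -1.38)  len=2.0611
  (v1,v7,v3) [-++] → (-0.366141, -0.3467, 1.38)–(-1.695, -0.3467, 1.38)  len=1.3289
  (v5,v7,v1) [-+-] → (1.695, -0.3467, 1.38)–(-0.366141, -0.3467, 1.38)  len=2.0611
  (v6,v4,v2) [+-+] → (1.695, -0.3467, -1.38)–(0.366141, -0.3467, -1.38)  len=1.3289
  (v6,v5,v4) [+--] → (1.695, -0.3467, 0.298097)–(1.695, -0.3467, -1.38)  len=1.6781
  (v7,v5,v6) [+-+] → (1.695, -0.3467, 1.38)–(1.695, -0.3467, 0.298097)  len=1.0819

Chained into 1 loop(s):
  loop 1: 8 segments, perimeter = 12.3000
Total perimeter = 12.300

loops=1 perimeter=12.300
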